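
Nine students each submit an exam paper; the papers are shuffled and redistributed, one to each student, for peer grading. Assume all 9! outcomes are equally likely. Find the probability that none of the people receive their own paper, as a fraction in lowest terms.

Favorable outcomes: !9 = 133496.
Total outcomes: 9! = 362880.
Probability = 133496/362880 = 16687/45360.

16687/45360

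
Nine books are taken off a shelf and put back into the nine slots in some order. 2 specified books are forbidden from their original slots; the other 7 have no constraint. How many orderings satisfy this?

287280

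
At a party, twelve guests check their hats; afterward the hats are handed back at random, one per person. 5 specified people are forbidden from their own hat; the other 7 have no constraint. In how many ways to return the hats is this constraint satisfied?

Let A_j be the event that the j-th constrained one is fixed. By inclusion-exclusion over the 5 events:
Σ_{j=0}^{5} (-1)^j C(5,j)(12-j)!
= C(5,0)·12! - C(5,1)·11! + C(5,2)·10! - C(5,3)·9! + C(5,4)·8! - C(5,5)·7!
= 479001600 - 199584000 + 36288000 - 3628800 + 201600 - 5040
= 312273360

312273360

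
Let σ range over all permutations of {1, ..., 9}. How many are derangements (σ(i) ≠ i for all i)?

!9 = 9! · Σ_{k=0}^{9} (-1)^k/k!
= 9! - 9!/1! + 9!/2! - 9!/3! + 9!/4! - 9!/5! + 9!/6! - 9!/7! + 9!/8! - 9!/9!
= 362880 - 362880 + 181440 - 60480 + 15120 - 3024 + 504 - 72 + 9 - 1
= 133496

133496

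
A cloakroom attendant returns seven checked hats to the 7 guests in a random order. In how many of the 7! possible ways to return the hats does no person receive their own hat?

Use !n = n·!(n-1) + (-1)^n.
!7 = 7·265 - 1 = 1854

1854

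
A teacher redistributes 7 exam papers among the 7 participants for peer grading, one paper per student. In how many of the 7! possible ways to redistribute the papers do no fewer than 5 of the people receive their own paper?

# with exactly i fixed is C(7,i)·!(7-i); sum over i=5..7:
  i=5: C(7,5)·!2 = 21·1 = 21
  i=6: C(7,6)·!1 = 7·0 = 0
  i=7: C(7,7)·!0 = 1·1 = 1
Total = 22.

22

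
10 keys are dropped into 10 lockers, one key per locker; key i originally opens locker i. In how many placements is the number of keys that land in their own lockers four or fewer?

3615536

Sum C(10,i)·!(10-i) for i = 0..4:
  i=0: C(10,0)·!10 = 1·1334961 = 1334961
  i=1: C(10,1)·!9 = 10·133496 = 1334960
  i=2: C(10,2)·!8 = 45·14833 = 667485
  i=3: C(10,3)·!7 = 120·1854 = 222480
  i=4: C(10,4)·!6 = 210·265 = 55650
Total = 3615536.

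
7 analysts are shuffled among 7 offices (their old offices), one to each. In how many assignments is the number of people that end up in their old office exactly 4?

70

Pick the 4 fixed positions: C(7,4) = 35 ways.
The remaining 3 must be deranged: !3 = 2.
Total: 35 × 2 = 70.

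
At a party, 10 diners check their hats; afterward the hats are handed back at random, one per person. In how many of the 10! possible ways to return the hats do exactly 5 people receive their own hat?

11088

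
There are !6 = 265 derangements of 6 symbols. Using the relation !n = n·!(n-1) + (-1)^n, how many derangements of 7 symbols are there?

!7 = 7·265 - 1 = 1854.

1854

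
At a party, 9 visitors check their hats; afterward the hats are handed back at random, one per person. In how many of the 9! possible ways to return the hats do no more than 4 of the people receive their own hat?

# with exactly i fixed is C(9,i)·!(9-i); sum over i=0..4:
  i=0: C(9,0)·!9 = 1·133496 = 133496
  i=1: C(9,1)·!8 = 9·14833 = 133497
  i=2: C(9,2)·!7 = 36·1854 = 66744
  i=3: C(9,3)·!6 = 84·265 = 22260
  i=4: C(9,4)·!5 = 126·44 = 5544
Total = 361541.

361541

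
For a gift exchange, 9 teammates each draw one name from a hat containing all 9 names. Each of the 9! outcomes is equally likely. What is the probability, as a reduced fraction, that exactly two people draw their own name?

103/560

Favorable outcomes: C(9,2)·!7 = 36·1854 = 66744.
Total outcomes: 9! = 362880.
Probability = 66744/362880 = 103/560.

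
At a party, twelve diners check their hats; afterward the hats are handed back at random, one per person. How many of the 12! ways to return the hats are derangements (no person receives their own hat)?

176214841

The subfactorial !12 = [12!/e] (nearest integer).
12! = 479001600, and 479001600/e ≈ 176214840.93, so !12 = 176214841.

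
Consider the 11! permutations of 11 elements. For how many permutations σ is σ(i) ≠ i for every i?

Use !n = (n-1)(!(n-1) + !(n-2)).
!11 = 10·(1334961 + 133496) = 10·1468457 = 14684570

14684570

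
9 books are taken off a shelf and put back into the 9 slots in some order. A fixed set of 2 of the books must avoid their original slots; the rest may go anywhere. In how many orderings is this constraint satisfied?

287280

Let A_j be the event that the j-th constrained one is fixed. By inclusion-exclusion over the 2 events:
Σ_{j=0}^{2} (-1)^j C(2,j)(9-j)!
= C(2,0)·9! - C(2,1)·8! + C(2,2)·7!
= 362880 - 80640 + 5040
= 287280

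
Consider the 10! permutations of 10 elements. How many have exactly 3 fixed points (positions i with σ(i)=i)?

Choose which 3 of the 10 are fixed: C(10,3) = 120.
The other 7 form a derangement: !7 = 1854.
Total: 120 × 1854 = 222480.

222480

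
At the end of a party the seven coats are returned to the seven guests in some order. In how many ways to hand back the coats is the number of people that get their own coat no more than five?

5039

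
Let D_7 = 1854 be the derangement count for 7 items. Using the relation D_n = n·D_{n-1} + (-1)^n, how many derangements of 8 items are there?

14833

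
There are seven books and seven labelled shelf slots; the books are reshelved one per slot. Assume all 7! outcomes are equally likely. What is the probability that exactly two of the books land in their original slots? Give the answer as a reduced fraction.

11/60

Favorable outcomes: C(7,2)·!5 = 21·44 = 924.
Total outcomes: 7! = 5040.
Probability = 924/5040 = 11/60.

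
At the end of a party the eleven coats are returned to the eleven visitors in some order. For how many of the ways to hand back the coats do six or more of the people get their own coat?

23684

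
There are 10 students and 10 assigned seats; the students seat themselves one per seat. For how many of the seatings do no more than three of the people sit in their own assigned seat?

Sum C(10,i)·!(10-i) for i = 0..3:
  i=0: C(10,0)·!10 = 1·1334961 = 1334961
  i=1: C(10,1)·!9 = 10·133496 = 1334960
  i=2: C(10,2)·!8 = 45·14833 = 667485
  i=3: C(10,3)·!7 = 120·1854 = 222480
Total = 3559886.

3559886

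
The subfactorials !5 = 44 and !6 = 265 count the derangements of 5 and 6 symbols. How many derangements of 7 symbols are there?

1854

!7 = (7-1)·(!6 + !5) = 6·(265 + 44) = 6·309 = 1854.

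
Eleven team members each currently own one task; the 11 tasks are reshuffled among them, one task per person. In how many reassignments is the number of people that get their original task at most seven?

39916414

# with exactly i fixed is C(11,i)·!(11-i); sum over i=0..7:
  i=0: C(11,0)·!11 = 1·14684570 = 14684570
  i=1: C(11,1)·!10 = 11·1334961 = 14684571
  i=2: C(11,2)·!9 = 55·133496 = 7342280
  i=3: C(11,3)·!8 = 165·14833 = 2447445
  i=4: C(11,4)·!7 = 330·1854 = 611820
  i=5: C(11,5)·!6 = 462·265 = 122430
  i=6: C(11,6)·!5 = 462·44 = 20328
  i=7: C(11,7)·!4 = 330·9 = 2970
Total = 39916414.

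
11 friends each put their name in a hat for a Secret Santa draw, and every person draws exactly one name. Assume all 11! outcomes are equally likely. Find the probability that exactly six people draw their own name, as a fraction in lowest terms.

11/21600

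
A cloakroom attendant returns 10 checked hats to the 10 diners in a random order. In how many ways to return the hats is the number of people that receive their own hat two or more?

958879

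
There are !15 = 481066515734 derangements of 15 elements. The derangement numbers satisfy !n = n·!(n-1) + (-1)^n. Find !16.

7697064251745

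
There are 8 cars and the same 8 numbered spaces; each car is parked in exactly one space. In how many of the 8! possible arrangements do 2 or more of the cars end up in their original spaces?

# with exactly i fixed is C(8,i)·!(8-i); sum over i=2..8:
  i=2: C(8,2)·!6 = 28·265 = 7420
  i=3: C(8,3)·!5 = 56·44 = 2464
  i=4: C(8,4)·!4 = 70·9 = 630
  i=5: C(8,5)·!3 = 56·2 = 112
  i=6: C(8,6)·!2 = 28·1 = 28
  i=7: C(8,7)·!1 = 8·0 = 0
  i=8: C(8,8)·!0 = 1·1 = 1
Total = 10655.

10655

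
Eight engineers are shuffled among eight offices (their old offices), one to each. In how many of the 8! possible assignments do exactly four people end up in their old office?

630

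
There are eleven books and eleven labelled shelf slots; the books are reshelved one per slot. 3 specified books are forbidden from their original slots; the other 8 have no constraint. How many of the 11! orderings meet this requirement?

Inclusion-exclusion on the 3 forbidden self-matches:
Σ_{j=0}^{3} (-1)^j C(3,j)(11-j)!
= C(3,0)·11! - C(3,1)·10! + C(3,2)·9! - C(3,3)·8!
= 39916800 - 10886400 + 1088640 - 40320
= 30078720

30078720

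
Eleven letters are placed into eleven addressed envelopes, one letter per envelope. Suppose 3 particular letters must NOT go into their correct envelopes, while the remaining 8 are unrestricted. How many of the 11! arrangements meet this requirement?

30078720

Inclusion-exclusion on the 3 forbidden self-matches:
Σ_{j=0}^{3} (-1)^j C(3,j)(11-j)!
= C(3,0)·11! - C(3,1)·10! + C(3,2)·9! - C(3,3)·8!
= 39916800 - 10886400 + 1088640 - 40320
= 30078720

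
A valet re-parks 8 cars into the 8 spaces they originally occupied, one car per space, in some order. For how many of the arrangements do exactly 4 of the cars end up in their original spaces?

Pick the 4 fixed positions: C(8,4) = 70 ways.
The remaining 4 must be deranged: !4 = 9.
Total: 70 × 9 = 630.

630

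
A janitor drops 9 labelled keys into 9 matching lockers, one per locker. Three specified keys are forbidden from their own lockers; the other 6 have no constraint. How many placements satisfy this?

256320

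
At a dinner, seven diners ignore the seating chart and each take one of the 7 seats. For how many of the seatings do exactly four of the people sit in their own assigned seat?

70

Pick the 4 fixed positions: C(7,4) = 35 ways.
The other 3 form a derangement: !3 = 2.
Total: 35 × 2 = 70.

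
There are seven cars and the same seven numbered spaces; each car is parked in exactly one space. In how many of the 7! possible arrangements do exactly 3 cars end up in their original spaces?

Choose which 3 of the 7 are fixed: C(7,3) = 35.
The other 4 form a derangement: !4 = 9.
Total: 35 × 9 = 315.

315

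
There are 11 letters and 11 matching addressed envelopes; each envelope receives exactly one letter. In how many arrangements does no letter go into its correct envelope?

14684570

Use !n = n·!(n-1) + (-1)^n.
!11 = 11·1334961 - 1 = 14684570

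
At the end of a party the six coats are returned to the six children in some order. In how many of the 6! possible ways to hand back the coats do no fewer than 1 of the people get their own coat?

455

# with exactly i fixed is C(6,i)·!(6-i); sum over i=1..6:
  i=1: C(6,1)·!5 = 6·44 = 264
  i=2: C(6,2)·!4 = 15·9 = 135
  i=3: C(6,3)·!3 = 20·2 = 40
  i=4: C(6,4)·!2 = 15·1 = 15
  i=5: C(6,5)·!1 = 6·0 = 0
  i=6: C(6,6)·!0 = 1·1 = 1
Total = 455.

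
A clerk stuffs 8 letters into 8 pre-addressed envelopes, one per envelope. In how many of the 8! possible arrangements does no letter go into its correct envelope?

14833

The subfactorial !8 = [8!/e] (nearest integer).
8! = 40320, and 40320/e ≈ 14832.90, so !8 = 14833.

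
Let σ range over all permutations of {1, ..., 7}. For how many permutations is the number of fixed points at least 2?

# with exactly i fixed is C(7,i)·!(7-i); sum over i=2..7:
  i=2: C(7,2)·!5 = 21·44 = 924
  i=3: C(7,3)·!4 = 35·9 = 315
  i=4: C(7,4)·!3 = 35·2 = 70
  i=5: C(7,5)·!2 = 21·1 = 21
  i=6: C(7,6)·!1 = 7·0 = 0
  i=7: C(7,7)·!0 = 1·1 = 1
Total = 1331.

1331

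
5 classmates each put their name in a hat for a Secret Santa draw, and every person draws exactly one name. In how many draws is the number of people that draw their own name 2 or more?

31

Sum C(5,i)·!(5-i) for i = 2..5:
  i=2: C(5,2)·!3 = 10·2 = 20
  i=3: C(5,3)·!2 = 10·1 = 10
  i=4: C(5,4)·!1 = 5·0 = 0
  i=5: C(5,5)·!0 = 1·1 = 1
Total = 31.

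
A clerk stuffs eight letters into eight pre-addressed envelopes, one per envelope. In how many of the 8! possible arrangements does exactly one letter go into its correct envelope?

14832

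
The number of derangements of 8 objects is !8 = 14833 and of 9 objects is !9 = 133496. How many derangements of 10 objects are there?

1334961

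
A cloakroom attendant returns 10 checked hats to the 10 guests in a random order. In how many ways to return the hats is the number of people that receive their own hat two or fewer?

3337406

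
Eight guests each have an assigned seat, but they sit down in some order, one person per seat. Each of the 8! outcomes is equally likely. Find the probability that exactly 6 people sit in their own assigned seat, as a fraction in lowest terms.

Favorable outcomes: C(8,6)·!2 = 28·1 = 28.
Total outcomes: 8! = 40320.
Probability = 28/40320 = 1/1440.

1/1440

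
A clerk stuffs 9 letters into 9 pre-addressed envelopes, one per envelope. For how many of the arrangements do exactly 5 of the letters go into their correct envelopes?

1134

Pick the 5 fixed positions: C(9,5) = 126 ways.
The other 4 form a derangement: !4 = 9.
Total: 126 × 9 = 1134.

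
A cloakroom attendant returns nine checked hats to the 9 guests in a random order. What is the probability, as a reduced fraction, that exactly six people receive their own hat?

1/2160

Favorable outcomes: C(9,6)·!3 = 84·2 = 168.
Total outcomes: 9! = 362880.
Probability = 168/362880 = 1/2160.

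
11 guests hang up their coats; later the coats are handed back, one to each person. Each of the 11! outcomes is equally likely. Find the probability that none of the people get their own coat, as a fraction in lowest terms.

1468457/3991680

Favorable outcomes: !11 = 14684570.
Total outcomes: 11! = 39916800.
Probability = 14684570/39916800 = 1468457/3991680.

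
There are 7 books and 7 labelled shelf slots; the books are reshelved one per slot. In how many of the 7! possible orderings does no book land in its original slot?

1854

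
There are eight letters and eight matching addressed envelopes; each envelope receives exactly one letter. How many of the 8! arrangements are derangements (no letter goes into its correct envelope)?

14833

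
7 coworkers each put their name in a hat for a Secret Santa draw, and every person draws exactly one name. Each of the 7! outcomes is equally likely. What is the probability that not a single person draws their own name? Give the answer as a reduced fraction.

Favorable outcomes: !7 = 1854.
Total outcomes: 7! = 5040.
Probability = 1854/5040 = 103/280.

103/280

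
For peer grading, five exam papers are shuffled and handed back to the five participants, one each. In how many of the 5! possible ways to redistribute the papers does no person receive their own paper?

Recurrence: !5 = 5·!4 + (-1)^5.
!5 = 5·9 - 1 = 44

44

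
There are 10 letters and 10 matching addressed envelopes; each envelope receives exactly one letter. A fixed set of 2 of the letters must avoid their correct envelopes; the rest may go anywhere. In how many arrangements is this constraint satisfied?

2943360

Inclusion-exclusion on the 2 forbidden self-matches:
Σ_{j=0}^{2} (-1)^j C(2,j)(10-j)!
= C(2,0)·10! - C(2,1)·9! + C(2,2)·8!
= 3628800 - 725760 + 40320
= 2943360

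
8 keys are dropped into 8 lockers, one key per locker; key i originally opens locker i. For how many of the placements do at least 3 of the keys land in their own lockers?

3235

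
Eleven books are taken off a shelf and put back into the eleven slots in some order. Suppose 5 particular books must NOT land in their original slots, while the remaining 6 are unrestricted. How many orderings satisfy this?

Let A_j be the event that the j-th constrained one is fixed. By inclusion-exclusion over the 5 events:
Σ_{j=0}^{5} (-1)^j C(5,j)(11-j)!
= C(5,0)·11! - C(5,1)·10! + C(5,2)·9! - C(5,3)·8! + C(5,4)·7! - C(5,5)·6!
= 39916800 - 18144000 + 3628800 - 403200 + 25200 - 720
= 25022880

25022880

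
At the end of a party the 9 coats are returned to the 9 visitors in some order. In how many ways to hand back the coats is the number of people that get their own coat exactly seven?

36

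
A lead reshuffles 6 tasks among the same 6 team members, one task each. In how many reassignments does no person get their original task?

265

The number of derangements of 6 is !6 = Σ_{k=0}^{6} (-1)^k·6!/k!
= 6! - 6!/1! + 6!/2! - 6!/3! + 6!/4! - 6!/5! + 6!/6!
= 720 - 720 + 360 - 120 + 30 - 6 + 1
= 265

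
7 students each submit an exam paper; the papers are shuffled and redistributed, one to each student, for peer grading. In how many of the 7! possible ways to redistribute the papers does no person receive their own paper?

1854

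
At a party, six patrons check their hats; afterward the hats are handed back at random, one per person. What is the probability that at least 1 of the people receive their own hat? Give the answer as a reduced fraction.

Favorable outcomes: Σ_{i≥1} C(6,i)·!(6-i) = 6·44 + 15·9 + 20·2 + 15·1 + 6·0 + 1·1 = 455.
Total outcomes: 6! = 720.
Probability = 455/720 = 91/144.

91/144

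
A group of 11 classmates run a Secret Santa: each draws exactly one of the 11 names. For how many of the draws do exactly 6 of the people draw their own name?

20328

Pick the 6 fixed positions: C(11,6) = 462 ways.
The remaining 5 must be deranged: !5 = 44.
Total: 462 × 44 = 20328.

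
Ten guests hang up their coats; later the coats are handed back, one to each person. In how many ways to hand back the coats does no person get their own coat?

1334961

The number of derangements of 10 is !10 = Σ_{k=0}^{10} (-1)^k·10!/k!
= 10! - 10!/1! + 10!/2! - 10!/3! + 10!/4! - 10!/5! + 10!/6! - 10!/7! + 10!/8! - 10!/9! + 10!/10!
= 3628800 - 3628800 + 1814400 - 604800 + 151200 - 30240 + 5040 - 720 + 90 - 10 + 1
= 1334961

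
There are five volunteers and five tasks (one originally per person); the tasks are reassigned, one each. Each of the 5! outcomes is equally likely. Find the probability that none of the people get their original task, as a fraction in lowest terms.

Favorable outcomes: !5 = 44.
Total outcomes: 5! = 120.
Probability = 44/120 = 11/30.

11/30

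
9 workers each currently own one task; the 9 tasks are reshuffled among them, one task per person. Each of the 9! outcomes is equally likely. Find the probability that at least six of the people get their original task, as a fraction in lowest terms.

Favorable outcomes: Σ_{i≥6} C(9,i)·!(9-i) = 84·2 + 36·1 + 9·0 + 1·1 = 205.
Total outcomes: 9! = 362880.
Probability = 205/362880 = 41/72576.

41/72576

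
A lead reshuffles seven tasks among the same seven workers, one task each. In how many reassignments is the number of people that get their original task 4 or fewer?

Sum C(7,i)·!(7-i) for i = 0..4:
  i=0: C(7,0)·!7 = 1·1854 = 1854
  i=1: C(7,1)·!6 = 7·265 = 1855
  i=2: C(7,2)·!5 = 21·44 = 924
  i=3: C(7,3)·!4 = 35·9 = 315
  i=4: C(7,4)·!3 = 35·2 = 70
Total = 5018.

5018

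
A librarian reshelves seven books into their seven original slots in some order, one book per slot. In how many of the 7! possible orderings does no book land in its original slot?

!7 = 7! · Σ_{k=0}^{7} (-1)^k/k!
= 7! - 7!/1! + 7!/2! - 7!/3! + 7!/4! - 7!/5! + 7!/6! - 7!/7!
= 5040 - 5040 + 2520 - 840 + 210 - 42 + 7 - 1
= 1854

1854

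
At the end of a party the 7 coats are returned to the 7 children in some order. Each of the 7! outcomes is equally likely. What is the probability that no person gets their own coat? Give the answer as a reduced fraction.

103/280

Favorable outcomes: !7 = 1854.
Total outcomes: 7! = 5040.
Probability = 1854/5040 = 103/280.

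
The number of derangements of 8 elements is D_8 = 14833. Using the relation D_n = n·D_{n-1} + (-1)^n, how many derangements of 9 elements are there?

133496

D_9 = 9·14833 - 1 = 133496.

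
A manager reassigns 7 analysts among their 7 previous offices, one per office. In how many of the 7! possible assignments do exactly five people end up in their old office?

21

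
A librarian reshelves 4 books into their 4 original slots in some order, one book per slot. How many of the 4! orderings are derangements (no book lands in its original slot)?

9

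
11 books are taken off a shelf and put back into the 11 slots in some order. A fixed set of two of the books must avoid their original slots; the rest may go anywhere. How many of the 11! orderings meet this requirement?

33022080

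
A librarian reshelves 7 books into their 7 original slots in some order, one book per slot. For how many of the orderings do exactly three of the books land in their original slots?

Pick the 3 fixed positions: C(7,3) = 35 ways.
The other 4 form a derangement: !4 = 9.
Total: 35 × 9 = 315.

315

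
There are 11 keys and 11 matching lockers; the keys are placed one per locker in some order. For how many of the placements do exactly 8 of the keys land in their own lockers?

Pick the 8 fixed positions: C(11,8) = 165 ways.
The other 3 form a derangement: !3 = 2.
Total: 165 × 2 = 330.

330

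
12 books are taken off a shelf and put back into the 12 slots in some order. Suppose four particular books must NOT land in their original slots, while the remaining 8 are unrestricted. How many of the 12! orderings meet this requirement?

339696000

Inclusion-exclusion on the 4 forbidden self-matches:
Σ_{j=0}^{4} (-1)^j C(4,j)(12-j)!
= C(4,0)·12! - C(4,1)·11! + C(4,2)·10! - C(4,3)·9! + C(4,4)·8!
= 479001600 - 159667200 + 21772800 - 1451520 + 40320
= 339696000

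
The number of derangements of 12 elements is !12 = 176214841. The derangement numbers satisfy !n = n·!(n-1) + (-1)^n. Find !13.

!13 = 13·176214841 - 1 = 2290792932.

2290792932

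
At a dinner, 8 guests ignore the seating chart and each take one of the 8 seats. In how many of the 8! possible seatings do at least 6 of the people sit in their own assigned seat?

Sum C(8,i)·!(8-i) for i = 6..8:
  i=6: C(8,6)·!2 = 28·1 = 28
  i=7: C(8,7)·!1 = 8·0 = 0
  i=8: C(8,8)·!0 = 1·1 = 1
Total = 29.

29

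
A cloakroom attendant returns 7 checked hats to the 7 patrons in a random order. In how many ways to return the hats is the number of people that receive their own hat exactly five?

21

Pick the 5 fixed positions: C(7,5) = 21 ways.
The remaining 2 must be deranged: !2 = 1.
Total: 21 × 1 = 21.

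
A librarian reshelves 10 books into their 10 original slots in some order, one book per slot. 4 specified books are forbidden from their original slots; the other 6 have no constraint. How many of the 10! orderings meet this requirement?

2399760

Inclusion-exclusion on the 4 forbidden self-matches:
Σ_{j=0}^{4} (-1)^j C(4,j)(10-j)!
= C(4,0)·10! - C(4,1)·9! + C(4,2)·8! - C(4,3)·7! + C(4,4)·6!
= 3628800 - 1451520 + 241920 - 20160 + 720
= 2399760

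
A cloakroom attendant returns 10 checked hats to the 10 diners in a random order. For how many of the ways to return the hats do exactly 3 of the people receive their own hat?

Pick the 3 fixed positions: C(10,3) = 120 ways.
The other 7 form a derangement: !7 = 1854.
Total: 120 × 1854 = 222480.

222480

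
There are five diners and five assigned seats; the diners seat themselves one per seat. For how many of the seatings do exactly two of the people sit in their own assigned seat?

20

Choose which 2 of the 5 are fixed: C(5,2) = 10.
The other 3 form a derangement: !3 = 2.
Total: 10 × 2 = 20.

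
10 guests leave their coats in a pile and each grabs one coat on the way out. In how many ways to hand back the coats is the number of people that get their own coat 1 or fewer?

Sum C(10,i)·!(10-i) for i = 0..1:
  i=0: C(10,0)·!10 = 1·1334961 = 1334961
  i=1: C(10,1)·!9 = 10·133496 = 1334960
Total = 2669921.

2669921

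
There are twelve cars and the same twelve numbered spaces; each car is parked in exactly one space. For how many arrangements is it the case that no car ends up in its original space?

176214841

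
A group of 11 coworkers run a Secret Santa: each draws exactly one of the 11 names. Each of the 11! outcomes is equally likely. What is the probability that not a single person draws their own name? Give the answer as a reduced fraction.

1468457/3991680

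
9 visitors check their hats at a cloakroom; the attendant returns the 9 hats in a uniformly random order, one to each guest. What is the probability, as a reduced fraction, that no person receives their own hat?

16687/45360

Favorable outcomes: !9 = 133496.
Total outcomes: 9! = 362880.
Probability = 133496/362880 = 16687/45360.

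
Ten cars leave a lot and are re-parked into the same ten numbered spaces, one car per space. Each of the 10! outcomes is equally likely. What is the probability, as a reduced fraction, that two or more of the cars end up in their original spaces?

958879/3628800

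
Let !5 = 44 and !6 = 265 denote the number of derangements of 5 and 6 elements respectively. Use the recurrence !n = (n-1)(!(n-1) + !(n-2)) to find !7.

!7 = (7-1)·(!6 + !5) = 6·(265 + 44) = 6·309 = 1854.

1854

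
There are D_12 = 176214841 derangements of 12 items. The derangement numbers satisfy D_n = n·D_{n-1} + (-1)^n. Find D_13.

2290792932

D_13 = 13·176214841 - 1 = 2290792932.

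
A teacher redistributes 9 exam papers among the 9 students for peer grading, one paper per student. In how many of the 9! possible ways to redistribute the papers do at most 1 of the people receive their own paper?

266993

Sum C(9,i)·!(9-i) for i = 0..1:
  i=0: C(9,0)·!9 = 1·133496 = 133496
  i=1: C(9,1)·!8 = 9·14833 = 133497
Total = 266993.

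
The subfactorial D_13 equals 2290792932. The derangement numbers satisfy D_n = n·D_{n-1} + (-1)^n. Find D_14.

32071101049

D_14 = 14·2290792932 + 1 = 32071101049.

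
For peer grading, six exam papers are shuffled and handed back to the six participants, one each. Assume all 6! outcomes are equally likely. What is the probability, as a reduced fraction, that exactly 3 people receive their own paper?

1/18

Favorable outcomes: C(6,3)·!3 = 20·2 = 40.
Total outcomes: 6! = 720.
Probability = 40/720 = 1/18.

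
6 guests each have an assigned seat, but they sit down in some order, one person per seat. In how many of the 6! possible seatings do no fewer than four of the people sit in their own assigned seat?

16

# with exactly i fixed is C(6,i)·!(6-i); sum over i=4..6:
  i=4: C(6,4)·!2 = 15·1 = 15
  i=5: C(6,5)·!1 = 6·0 = 0
  i=6: C(6,6)·!0 = 1·1 = 1
Total = 16.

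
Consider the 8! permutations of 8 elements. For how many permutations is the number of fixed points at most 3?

# with exactly i fixed is C(8,i)·!(8-i); sum over i=0..3:
  i=0: C(8,0)·!8 = 1·14833 = 14833
  i=1: C(8,1)·!7 = 8·1854 = 14832
  i=2: C(8,2)·!6 = 28·265 = 7420
  i=3: C(8,3)·!5 = 56·44 = 2464
Total = 39549.

39549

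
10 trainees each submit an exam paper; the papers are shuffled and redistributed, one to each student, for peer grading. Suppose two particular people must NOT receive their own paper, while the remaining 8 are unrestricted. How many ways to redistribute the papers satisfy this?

2943360

Inclusion-exclusion on the 2 forbidden self-matches:
Σ_{j=0}^{2} (-1)^j C(2,j)(10-j)!
= C(2,0)·10! - C(2,1)·9! + C(2,2)·8!
= 3628800 - 725760 + 40320
= 2943360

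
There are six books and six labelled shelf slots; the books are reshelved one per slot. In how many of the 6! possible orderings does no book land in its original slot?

265

By inclusion-exclusion, !6 = Σ (-1)^k · 6!/k! for k=0..6
= 6! - 6!/1! + 6!/2! - 6!/3! + 6!/4! - 6!/5! + 6!/6!
= 720 - 720 + 360 - 120 + 30 - 6 + 1
= 265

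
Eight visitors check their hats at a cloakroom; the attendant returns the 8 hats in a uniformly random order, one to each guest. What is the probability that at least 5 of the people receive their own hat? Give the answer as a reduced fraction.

47/13440

Favorable outcomes: Σ_{i≥5} C(8,i)·!(8-i) = 56·2 + 28·1 + 8·0 + 1·1 = 141.
Total outcomes: 8! = 40320.
Probability = 141/40320 = 47/13440.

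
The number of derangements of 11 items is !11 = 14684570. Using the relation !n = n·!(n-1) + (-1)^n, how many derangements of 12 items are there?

176214841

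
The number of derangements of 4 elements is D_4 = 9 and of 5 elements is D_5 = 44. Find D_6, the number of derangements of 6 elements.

265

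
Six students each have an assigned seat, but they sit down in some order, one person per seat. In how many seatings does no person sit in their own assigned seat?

265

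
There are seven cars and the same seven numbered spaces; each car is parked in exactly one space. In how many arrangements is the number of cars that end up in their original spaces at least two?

1331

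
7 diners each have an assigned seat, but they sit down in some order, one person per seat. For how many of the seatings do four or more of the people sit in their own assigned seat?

92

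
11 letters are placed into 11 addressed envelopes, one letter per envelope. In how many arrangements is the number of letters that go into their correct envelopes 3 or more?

# with exactly i fixed is C(11,i)·!(11-i); sum over i=3..11:
  i=3: C(11,3)·!8 = 165·14833 = 2447445
  i=4: C(11,4)·!7 = 330·1854 = 611820
  i=5: C(11,5)·!6 = 462·265 = 122430
  i=6: C(11,6)·!5 = 462·44 = 20328
  i=7: C(11,7)·!4 = 330·9 = 2970
  i=8: C(11,8)·!3 = 165·2 = 330
  i=9: C(11,9)·!2 = 55·1 = 55
  i=10: C(11,10)·!1 = 11·0 = 0
  i=11: C(11,11)·!0 = 1·1 = 1
Total = 3205379.

3205379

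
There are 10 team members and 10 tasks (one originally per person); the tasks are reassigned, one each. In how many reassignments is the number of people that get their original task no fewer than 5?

13264

# with exactly i fixed is C(10,i)·!(10-i); sum over i=5..10:
  i=5: C(10,5)·!5 = 252·44 = 11088
  i=6: C(10,6)·!4 = 210·9 = 1890
  i=7: C(10,7)·!3 = 120·2 = 240
  i=8: C(10,8)·!2 = 45·1 = 45
  i=9: C(10,9)·!1 = 10·0 = 0
  i=10: C(10,10)·!0 = 1·1 = 1
Total = 13264.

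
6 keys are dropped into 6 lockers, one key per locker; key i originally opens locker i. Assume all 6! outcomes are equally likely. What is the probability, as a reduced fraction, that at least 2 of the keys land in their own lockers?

191/720

Favorable outcomes: Σ_{i≥2} C(6,i)·!(6-i) = 15·9 + 20·2 + 15·1 + 6·0 + 1·1 = 191.
Total outcomes: 6! = 720.
Probability = 191/720 = 191/720.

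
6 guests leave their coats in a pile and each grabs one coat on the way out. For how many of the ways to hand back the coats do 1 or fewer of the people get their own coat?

529

Sum C(6,i)·!(6-i) for i = 0..1:
  i=0: C(6,0)·!6 = 1·265 = 265
  i=1: C(6,1)·!5 = 6·44 = 264
Total = 529.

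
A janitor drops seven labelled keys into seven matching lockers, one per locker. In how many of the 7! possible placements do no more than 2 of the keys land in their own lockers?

4633

# with exactly i fixed is C(7,i)·!(7-i); sum over i=0..2:
  i=0: C(7,0)·!7 = 1·1854 = 1854
  i=1: C(7,1)·!6 = 7·265 = 1855
  i=2: C(7,2)·!5 = 21·44 = 924
Total = 4633.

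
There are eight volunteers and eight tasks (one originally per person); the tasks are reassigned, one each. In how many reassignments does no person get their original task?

!8 is the nearest integer to 8!/e.
8! = 40320, and 40320/e ≈ 14832.90, so !8 = 14833.

14833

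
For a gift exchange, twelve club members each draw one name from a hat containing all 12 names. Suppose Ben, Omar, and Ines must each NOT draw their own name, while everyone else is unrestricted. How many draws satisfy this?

369774720

Let A_j be the event that the j-th constrained one is fixed. By inclusion-exclusion over the 3 events:
Σ_{j=0}^{3} (-1)^j C(3,j)(12-j)!
= C(3,0)·12! - C(3,1)·11! + C(3,2)·10! - C(3,3)·9!
= 479001600 - 119750400 + 10886400 - 362880
= 369774720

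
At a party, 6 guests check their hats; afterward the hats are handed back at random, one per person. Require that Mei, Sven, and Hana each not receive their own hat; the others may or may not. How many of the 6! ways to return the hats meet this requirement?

Inclusion-exclusion on the 3 forbidden self-matches:
Σ_{j=0}^{3} (-1)^j C(3,j)(6-j)!
= C(3,0)·6! - C(3,1)·5! + C(3,2)·4! - C(3,3)·3!
= 720 - 360 + 72 - 6
= 426

426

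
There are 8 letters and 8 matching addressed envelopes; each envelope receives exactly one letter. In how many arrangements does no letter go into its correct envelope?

The number of derangements of 8 is !8 = Σ_{k=0}^{8} (-1)^k·8!/k!
= 8! - 8!/1! + 8!/2! - 8!/3! + 8!/4! - 8!/5! + 8!/6! - 8!/7! + 8!/8!
= 40320 - 40320 + 20160 - 6720 + 1680 - 336 + 56 - 8 + 1
= 14833

14833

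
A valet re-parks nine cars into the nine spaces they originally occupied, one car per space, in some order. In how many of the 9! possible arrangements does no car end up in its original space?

133496

By inclusion-exclusion, !9 = Σ (-1)^k · 9!/k! for k=0..9
= 9! - 9!/1! + 9!/2! - 9!/3! + 9!/4! - 9!/5! + 9!/6! - 9!/7! + 9!/8! - 9!/9!
= 362880 - 362880 + 181440 - 60480 + 15120 - 3024 + 504 - 72 + 9 - 1
= 133496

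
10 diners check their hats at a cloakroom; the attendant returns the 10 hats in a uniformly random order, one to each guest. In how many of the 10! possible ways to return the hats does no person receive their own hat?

1334961

The number of derangements of 10 is !10 = Σ_{k=0}^{10} (-1)^k·10!/k!
= 10! - 10!/1! + 10!/2! - 10!/3! + 10!/4! - 10!/5! + 10!/6! - 10!/7! + 10!/8! - 10!/9! + 10!/10!
= 3628800 - 3628800 + 1814400 - 604800 + 151200 - 30240 + 5040 - 720 + 90 - 10 + 1
= 1334961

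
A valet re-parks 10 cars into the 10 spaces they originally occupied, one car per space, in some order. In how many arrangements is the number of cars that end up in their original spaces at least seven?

286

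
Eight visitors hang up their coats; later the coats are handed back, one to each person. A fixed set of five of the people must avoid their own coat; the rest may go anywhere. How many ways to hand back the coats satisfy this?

21234

Inclusion-exclusion on the 5 forbidden self-matches:
Σ_{j=0}^{5} (-1)^j C(5,j)(8-j)!
= C(5,0)·8! - C(5,1)·7! + C(5,2)·6! - C(5,3)·5! + C(5,4)·4! - C(5,5)·3!
= 40320 - 25200 + 7200 - 1200 + 120 - 6
= 21234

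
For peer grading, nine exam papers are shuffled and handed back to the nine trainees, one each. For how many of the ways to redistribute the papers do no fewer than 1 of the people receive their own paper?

229384

Sum C(9,i)·!(9-i) for i = 1..9:
  i=1: C(9,1)·!8 = 9·14833 = 133497
  i=2: C(9,2)·!7 = 36·1854 = 66744
  i=3: C(9,3)·!6 = 84·265 = 22260
  i=4: C(9,4)·!5 = 126·44 = 5544
  i=5: C(9,5)·!4 = 126·9 = 1134
  i=6: C(9,6)·!3 = 84·2 = 168
  i=7: C(9,7)·!2 = 36·1 = 36
  i=8: C(9,8)·!1 = 9·0 = 0
  i=9: C(9,9)·!0 = 1·1 = 1
Total = 229384.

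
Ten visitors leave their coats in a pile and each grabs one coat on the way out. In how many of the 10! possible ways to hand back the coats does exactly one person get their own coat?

Pick the single fixed position: C(10,1) = 10 ways.
The other 9 form a derangement: !9 = 133496.
Total: 10 × 133496 = 1334960.

1334960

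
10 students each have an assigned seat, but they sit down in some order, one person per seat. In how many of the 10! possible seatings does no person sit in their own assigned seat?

By inclusion-exclusion, !10 = Σ (-1)^k · 10!/k! for k=0..10
= 10! - 10!/1! + 10!/2! - 10!/3! + 10!/4! - 10!/5! + 10!/6! - 10!/7! + 10!/8! - 10!/9! + 10!/10!
= 3628800 - 3628800 + 1814400 - 604800 + 151200 - 30240 + 5040 - 720 + 90 - 10 + 1
= 1334961

1334961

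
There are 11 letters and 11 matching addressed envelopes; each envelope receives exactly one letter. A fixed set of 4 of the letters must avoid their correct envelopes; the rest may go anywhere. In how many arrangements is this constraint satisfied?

27422640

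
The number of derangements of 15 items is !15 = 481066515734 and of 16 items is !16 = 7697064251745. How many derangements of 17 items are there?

!17 = (17-1)·(!16 + !15) = 16·(7697064251745 + 481066515734) = 16·8178130767479 = 130850092279664.

130850092279664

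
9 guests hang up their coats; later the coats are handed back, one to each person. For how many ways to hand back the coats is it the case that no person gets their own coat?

133496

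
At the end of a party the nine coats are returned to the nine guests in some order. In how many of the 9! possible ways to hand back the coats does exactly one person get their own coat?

133497

Pick the single fixed position: C(9,1) = 9 ways.
The remaining 8 must be deranged: !8 = 14833.
Total: 9 × 14833 = 133497.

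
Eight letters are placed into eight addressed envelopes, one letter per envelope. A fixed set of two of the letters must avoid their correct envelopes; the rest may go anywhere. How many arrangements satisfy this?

30960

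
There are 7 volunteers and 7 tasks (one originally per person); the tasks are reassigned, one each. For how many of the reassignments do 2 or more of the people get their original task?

1331

Sum C(7,i)·!(7-i) for i = 2..7:
  i=2: C(7,2)·!5 = 21·44 = 924
  i=3: C(7,3)·!4 = 35·9 = 315
  i=4: C(7,4)·!3 = 35·2 = 70
  i=5: C(7,5)·!2 = 21·1 = 21
  i=6: C(7,6)·!1 = 7·0 = 0
  i=7: C(7,7)·!0 = 1·1 = 1
Total = 1331.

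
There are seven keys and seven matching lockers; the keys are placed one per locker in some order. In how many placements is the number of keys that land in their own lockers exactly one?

1855

Pick the single fixed position: C(7,1) = 7 ways.
The other 6 form a derangement: !6 = 265.
Total: 7 × 265 = 1855.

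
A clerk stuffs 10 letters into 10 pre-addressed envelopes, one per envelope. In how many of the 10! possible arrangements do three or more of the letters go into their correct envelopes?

Sum C(10,i)·!(10-i) for i = 3..10:
  i=3: C(10,3)·!7 = 120·1854 = 222480
  i=4: C(10,4)·!6 = 210·265 = 55650
  i=5: C(10,5)·!5 = 252·44 = 11088
  i=6: C(10,6)·!4 = 210·9 = 1890
  i=7: C(10,7)·!3 = 120·2 = 240
  i=8: C(10,8)·!2 = 45·1 = 45
  i=9: C(10,9)·!1 = 10·0 = 0
  i=10: C(10,10)·!0 = 1·1 = 1
Total = 291394.

291394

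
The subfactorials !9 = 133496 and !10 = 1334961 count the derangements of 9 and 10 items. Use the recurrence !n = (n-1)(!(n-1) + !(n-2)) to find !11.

14684570

!11 = (11-1)·(!10 + !9) = 10·(1334961 + 133496) = 10·1468457 = 14684570.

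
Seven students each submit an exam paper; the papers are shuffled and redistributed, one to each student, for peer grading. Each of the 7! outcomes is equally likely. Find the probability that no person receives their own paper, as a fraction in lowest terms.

103/280

Favorable outcomes: !7 = 1854.
Total outcomes: 7! = 5040.
Probability = 1854/5040 = 103/280.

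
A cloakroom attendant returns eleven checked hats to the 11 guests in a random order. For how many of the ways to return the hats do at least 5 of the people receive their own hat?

146114

Sum C(11,i)·!(11-i) for i = 5..11:
  i=5: C(11,5)·!6 = 462·265 = 122430
  i=6: C(11,6)·!5 = 462·44 = 20328
  i=7: C(11,7)·!4 = 330·9 = 2970
  i=8: C(11,8)·!3 = 165·2 = 330
  i=9: C(11,9)·!2 = 55·1 = 55
  i=10: C(11,10)·!1 = 11·0 = 0
  i=11: C(11,11)·!0 = 1·1 = 1
Total = 146114.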